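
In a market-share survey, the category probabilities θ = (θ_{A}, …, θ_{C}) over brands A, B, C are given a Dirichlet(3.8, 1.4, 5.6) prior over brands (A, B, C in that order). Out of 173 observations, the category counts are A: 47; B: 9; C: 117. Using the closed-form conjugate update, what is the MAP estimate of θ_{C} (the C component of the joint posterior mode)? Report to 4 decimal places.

0.6726

The Dirichlet prior is conjugate to the Multinomial likelihood: each posterior αⱼ = prior αⱼ + observed count nⱼ.
Posterior concentration: (50.8, 10.4, 122.6), total = 183.8.
Joint mode component: (α_{C}−1)/(Σα−K) = 121.6/180.8 = 0.6726.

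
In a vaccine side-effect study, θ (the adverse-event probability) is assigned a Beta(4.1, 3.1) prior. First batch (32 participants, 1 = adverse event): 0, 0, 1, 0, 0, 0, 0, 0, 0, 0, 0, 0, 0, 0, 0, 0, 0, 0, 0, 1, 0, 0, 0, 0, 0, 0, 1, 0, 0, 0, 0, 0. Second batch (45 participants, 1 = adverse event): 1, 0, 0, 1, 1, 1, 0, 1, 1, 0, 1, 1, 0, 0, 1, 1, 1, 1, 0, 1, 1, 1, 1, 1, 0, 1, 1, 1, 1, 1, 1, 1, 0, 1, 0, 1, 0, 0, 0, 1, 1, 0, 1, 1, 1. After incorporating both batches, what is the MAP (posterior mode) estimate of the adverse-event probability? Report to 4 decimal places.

0.4513

The Beta prior is conjugate to a Binomial/Bernoulli likelihood; the update adds successes to α and failures to β.
After batch 1: Beta(4.1+3, 3.1+29) = Beta(7.1, 32.1).
After batch 2: Beta(7.1+31, 32.1+14) = Beta(38.1, 46.1).
Mode of Beta(a,b) for a,b>1 is (a−1)/(a+b−2) = 37.1/82.2 = 0.4513.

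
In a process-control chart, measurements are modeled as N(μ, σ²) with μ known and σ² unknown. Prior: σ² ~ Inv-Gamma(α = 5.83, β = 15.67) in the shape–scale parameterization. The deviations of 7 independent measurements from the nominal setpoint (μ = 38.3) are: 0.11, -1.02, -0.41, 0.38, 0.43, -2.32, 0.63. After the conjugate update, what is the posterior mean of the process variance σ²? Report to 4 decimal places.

2.3211

With known mean μ and an Inverse-Gamma(α, β) prior on σ², the Normal likelihood is conjugate: posterior is Inv-Gamma(α + n/2, β + Σ(xᵢ−μ)²/2).
Σ(xᵢ−μ)² = (0.11)² + (-1.02)² + (-0.41)² + (0.38)² + (0.43)² + (-2.32)² + (0.63)² = 7.3292.
Posterior: Inv-Gamma(5.83 + 7/2, 15.67 + 7.3292/2) = Inv-Gamma(9.33, 19.33460).
E[σ²|data] = β/(α−1) = 19.33460/8.33 = 2.3211.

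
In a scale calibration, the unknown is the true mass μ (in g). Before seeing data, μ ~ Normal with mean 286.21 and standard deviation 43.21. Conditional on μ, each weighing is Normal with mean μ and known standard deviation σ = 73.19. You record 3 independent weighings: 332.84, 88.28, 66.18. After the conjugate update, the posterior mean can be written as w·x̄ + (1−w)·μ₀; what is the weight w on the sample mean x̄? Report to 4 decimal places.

For Normal data with known variance σ², a Normal(μ₀, σ₀²) prior on μ is conjugate. Posterior precision = 1/σ₀² + n/σ²; posterior mean is the precision-weighted average of μ₀ and x̄.
σ₀² = 43.21² = 1867.1041, σ² = 73.19² = 5356.7761. Prior precision 1/σ₀² = 1/1867.1041; data precision n/σ² = 3/5356.7761.
w = (n/σ²)/(1/σ₀² + n/σ²) = n·σ₀²/(σ² + n·σ₀²) = 3·1867.1041/(5356.7761 + 3·1867.1041) = 5601.3123/10958.0884 = 0.5112.

0.5112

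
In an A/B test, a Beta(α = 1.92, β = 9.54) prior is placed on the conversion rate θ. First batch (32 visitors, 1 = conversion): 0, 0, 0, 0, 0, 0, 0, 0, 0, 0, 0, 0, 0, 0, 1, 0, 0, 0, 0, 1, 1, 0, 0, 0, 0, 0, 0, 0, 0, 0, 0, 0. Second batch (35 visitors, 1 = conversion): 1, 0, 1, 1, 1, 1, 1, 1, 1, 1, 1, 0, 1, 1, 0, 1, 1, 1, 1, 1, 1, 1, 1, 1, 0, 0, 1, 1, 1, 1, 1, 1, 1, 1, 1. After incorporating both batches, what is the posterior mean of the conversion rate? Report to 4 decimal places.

The Beta prior is conjugate to a Binomial/Bernoulli likelihood; the update adds successes to α and failures to β.
After batch 1: Beta(1.92+3, 9.54+29) = Beta(4.92, 38.54).
After batch 2: Beta(4.92+30, 38.54+5) = Beta(34.92, 43.54).
Posterior mean = α/(α+β) = 34.92/78.46 = 0.4451.

0.4451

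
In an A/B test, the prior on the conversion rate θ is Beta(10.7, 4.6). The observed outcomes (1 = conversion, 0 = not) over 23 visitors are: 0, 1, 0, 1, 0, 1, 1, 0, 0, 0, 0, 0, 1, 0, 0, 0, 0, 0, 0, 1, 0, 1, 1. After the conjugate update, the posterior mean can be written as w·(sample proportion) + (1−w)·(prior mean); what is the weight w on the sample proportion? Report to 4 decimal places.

The Beta prior is conjugate to a Binomial/Bernoulli likelihood; the update adds successes to α and failures to β.
Posterior mean = (α₀+k)/(α₀+β₀+n) = [n/(α₀+β₀+n)]·(k/n) + [(α₀+β₀)/(α₀+β₀+n)]·α₀/(α₀+β₀), so only n and the prior enter the weight.
The weight on the data is w = n/(α₀+β₀+n) = 23/(10.7+4.6+23) = 23/38.3 = 0.6005.

0.6005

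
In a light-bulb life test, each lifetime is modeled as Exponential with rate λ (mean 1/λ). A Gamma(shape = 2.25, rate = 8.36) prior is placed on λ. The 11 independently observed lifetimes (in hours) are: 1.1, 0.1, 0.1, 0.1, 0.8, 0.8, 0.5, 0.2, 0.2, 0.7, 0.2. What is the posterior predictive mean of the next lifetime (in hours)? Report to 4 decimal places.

1.0743

With a Gamma(shape α, rate β) prior on the exponential rate λ, the posterior after n observations with total T = Σxᵢ is Gamma(α+n, β+T).
Sum of observations T = 4.8 hours; n = 11.
Posterior: Gamma(2.25+11, 8.36+4.8) = Gamma(13.25, 13.16).
The predictive distribution for the next observation is Lomax; its mean is β/(α−1) = 13.16/12.25 = 1.0743.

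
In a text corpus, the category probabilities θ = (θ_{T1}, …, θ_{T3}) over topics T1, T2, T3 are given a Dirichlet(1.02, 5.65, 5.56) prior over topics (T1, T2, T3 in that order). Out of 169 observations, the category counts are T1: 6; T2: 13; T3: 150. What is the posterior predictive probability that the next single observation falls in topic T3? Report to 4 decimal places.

0.8584

The Dirichlet prior is conjugate to the Multinomial likelihood: each posterior αⱼ = prior αⱼ + observed count nⱼ.
Posterior concentration: (7.02, 18.65, 155.56), total = 181.23.
P(next = T3 | data) = α_{T3}/Σα = 0.8584.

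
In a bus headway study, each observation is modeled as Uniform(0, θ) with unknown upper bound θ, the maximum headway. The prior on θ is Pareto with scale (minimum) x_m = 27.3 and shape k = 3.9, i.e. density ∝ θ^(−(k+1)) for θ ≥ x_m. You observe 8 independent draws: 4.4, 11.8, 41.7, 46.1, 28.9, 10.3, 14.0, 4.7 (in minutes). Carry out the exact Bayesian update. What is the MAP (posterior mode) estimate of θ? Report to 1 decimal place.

A Pareto(scale x_m, shape k) prior on the upper bound θ of Uniform(0, θ) is conjugate: posterior is Pareto(max(x_m, max xᵢ), k + n).
Sample maximum = 46.1; prior scale x_m = 27.3 → posterior scale = max = 46.1.
Posterior shape = 3.9 + 8 = 11.9.
The Pareto density is decreasing on [x_m, ∞), so the mode is x_m = 46.1.

46.1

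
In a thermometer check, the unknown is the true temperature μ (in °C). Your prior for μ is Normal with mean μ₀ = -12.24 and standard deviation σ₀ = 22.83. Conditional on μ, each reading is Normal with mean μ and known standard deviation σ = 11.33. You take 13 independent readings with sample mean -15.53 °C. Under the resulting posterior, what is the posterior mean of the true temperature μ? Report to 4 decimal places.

For Normal data with known variance σ², a Normal(μ₀, σ₀²) prior on μ is conjugate. Posterior precision = 1/σ₀² + n/σ²; posterior mean is the precision-weighted average of μ₀ and x̄.
n·x̄ = 13·(-15.53) = -201.89.
σ₀² = 22.83² = 521.2089, σ² = 11.33² = 128.3689; σ² + n·σ₀² = 128.3689 + 13·521.2089 = 6904.0846.
Posterior mean = (μ₀/σ₀² + n·x̄/σ²)/(1/σ₀² + n/σ²) = (σ²·μ₀ + σ₀²·n·x̄)/(σ² + n·σ₀²) = (128.3689·(-12.24) + 521.2089·(-201.89))/6904.0846 = -106798.100157/6904.0846 = -15.4688.

-15.4688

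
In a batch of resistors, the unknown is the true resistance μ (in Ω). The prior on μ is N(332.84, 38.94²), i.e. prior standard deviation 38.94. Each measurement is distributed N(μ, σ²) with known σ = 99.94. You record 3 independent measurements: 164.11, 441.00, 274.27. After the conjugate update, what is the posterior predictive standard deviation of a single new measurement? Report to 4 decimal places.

For Normal data with known variance σ², a Normal(μ₀, σ₀²) prior on μ is conjugate. Posterior precision = 1/σ₀² + n/σ²; posterior mean is the precision-weighted average of μ₀ and x̄.
σ₀² = 38.94² = 1516.3236, σ² = 99.94² = 9988.0036; σ² + n·σ₀² = 9988.0036 + 3·1516.3236 = 14536.9744.
Posterior precision = 1/σ₀² + n/σ² = 1/1516.3236 + 3/9988.0036 = (σ² + n·σ₀²)/(σ₀²σ²) = 14536.9744/(1516.3236·9988.0036); posterior variance σₙ² = σ₀²σ²/(σ² + n·σ₀²) = 1516.3236·9988.0036/14536.9744 = 1041.829280.
Predictive variance for one new observation = σₙ² + σ² = 1516.3236·9988.0036/14536.9744 + 9988.0036 = σ²·(σ₀² + 14536.9744)/14536.9744 = 9988.0036·16053.298/14536.9744 = 11029.832880; SD = √(9988.0036·16053.298/14536.9744) = 105.0230.

105.0230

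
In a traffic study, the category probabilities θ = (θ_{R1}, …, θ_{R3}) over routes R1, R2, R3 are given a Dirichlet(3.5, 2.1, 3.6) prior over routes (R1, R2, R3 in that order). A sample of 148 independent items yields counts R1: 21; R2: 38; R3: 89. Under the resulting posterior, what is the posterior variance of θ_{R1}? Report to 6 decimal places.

0.000832

The Dirichlet prior is conjugate to the Multinomial likelihood: each posterior αⱼ = prior αⱼ + observed count nⱼ.
Posterior concentration: (24.5, 40.1, 92.6), total = 157.2.
Var[θ_j] = α_j(Σα−α_j)/((Σα)²(Σα+1)) = 24.5·132.7/(157.2²·158.2) = 0.000832.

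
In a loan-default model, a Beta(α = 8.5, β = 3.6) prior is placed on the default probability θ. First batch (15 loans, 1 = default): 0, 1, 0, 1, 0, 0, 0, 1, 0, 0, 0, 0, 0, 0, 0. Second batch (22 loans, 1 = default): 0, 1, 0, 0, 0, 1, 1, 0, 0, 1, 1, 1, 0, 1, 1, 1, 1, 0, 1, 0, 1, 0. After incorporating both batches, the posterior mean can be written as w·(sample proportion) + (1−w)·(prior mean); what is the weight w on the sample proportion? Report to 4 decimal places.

The Beta prior is conjugate to a Binomial/Bernoulli likelihood; the update adds successes to α and failures to β.
Total number of loans: n = 15 + 22 = 37.
Posterior mean = (α₀+k)/(α₀+β₀+n) = [n/(α₀+β₀+n)]·(k/n) + [(α₀+β₀)/(α₀+β₀+n)]·α₀/(α₀+β₀), so only n and the prior enter the weight.
The weight on the data is w = n/(α₀+β₀+n) = 37/(8.5+3.6+37) = 37/49.1 = 0.7536.

0.7536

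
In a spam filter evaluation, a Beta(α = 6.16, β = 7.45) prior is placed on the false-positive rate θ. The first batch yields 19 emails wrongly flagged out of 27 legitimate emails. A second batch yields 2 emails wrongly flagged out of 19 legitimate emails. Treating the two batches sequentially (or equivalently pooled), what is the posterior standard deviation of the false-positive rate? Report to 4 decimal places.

The Beta prior is conjugate to a Binomial/Bernoulli likelihood; the update adds successes to α and failures to β.
After batch 1: Beta(6.16+19, 7.45+8) = Beta(25.16, 15.45).
After batch 2: Beta(25.16+2, 15.45+17) = Beta(27.16, 32.45).
Var = αβ/((α+β)²(α+β+1)) = 27.16·32.45/(59.61²·60.61) = 0.00409225; SD = √0.00409225 = 0.0640.

0.0640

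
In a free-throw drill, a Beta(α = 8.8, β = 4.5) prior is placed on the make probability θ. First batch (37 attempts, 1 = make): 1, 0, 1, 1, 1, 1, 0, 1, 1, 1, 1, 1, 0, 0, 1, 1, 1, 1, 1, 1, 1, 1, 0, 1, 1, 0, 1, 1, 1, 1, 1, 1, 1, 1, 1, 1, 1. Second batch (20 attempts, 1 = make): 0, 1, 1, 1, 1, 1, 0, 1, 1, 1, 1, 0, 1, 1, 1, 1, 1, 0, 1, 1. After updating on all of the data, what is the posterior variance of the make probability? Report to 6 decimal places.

The Beta prior is conjugate to a Binomial/Bernoulli likelihood; the update adds successes to α and failures to β.
After batch 1: Beta(8.8+31, 4.5+6) = Beta(39.8, 10.5).
After batch 2: Beta(39.8+16, 10.5+4) = Beta(55.8, 14.5).
Var = αβ/((α+β)²(α+β+1)) = 55.8·14.5/(70.3²·71.3) = 0.002296.

0.002296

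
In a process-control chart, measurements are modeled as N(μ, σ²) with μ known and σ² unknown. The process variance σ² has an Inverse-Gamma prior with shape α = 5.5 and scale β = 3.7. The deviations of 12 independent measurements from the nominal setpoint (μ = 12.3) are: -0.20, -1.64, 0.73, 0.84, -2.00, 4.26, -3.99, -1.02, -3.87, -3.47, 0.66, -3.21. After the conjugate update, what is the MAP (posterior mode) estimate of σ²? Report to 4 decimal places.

3.5293

With known mean μ and an Inverse-Gamma(α, β) prior on σ², the Normal likelihood is conjugate: posterior is Inv-Gamma(α + n/2, β + Σ(xᵢ−μ)²/2).
Σ(xᵢ−μ)² = (-0.20)² + (-1.64)² + (0.73)² + (0.84)² + (-2.00)² + (4.26)² + (-3.99)² + (-1.02)² + (-3.87)² + (-3.47)² + (0.66)² + (-3.21)² = 80.8337.
Posterior: Inv-Gamma(5.5 + 12/2, 3.7 + 80.8337/2) = Inv-Gamma(11.50, 44.11685).
Mode = β/(α+1) = 44.11685/12.50 = 3.5293.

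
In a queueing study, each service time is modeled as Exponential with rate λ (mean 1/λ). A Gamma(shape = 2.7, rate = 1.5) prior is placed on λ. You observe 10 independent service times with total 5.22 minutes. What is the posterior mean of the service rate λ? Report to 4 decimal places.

1.8899

With a Gamma(shape α, rate β) prior on the exponential rate λ, the posterior after n observations with total T = Σxᵢ is Gamma(α+n, β+T).
Posterior: Gamma(2.7+10, 1.5+5.22) = Gamma(12.7, 6.72).
Posterior mean of λ = α/β = 12.7/6.72 = 1.8899.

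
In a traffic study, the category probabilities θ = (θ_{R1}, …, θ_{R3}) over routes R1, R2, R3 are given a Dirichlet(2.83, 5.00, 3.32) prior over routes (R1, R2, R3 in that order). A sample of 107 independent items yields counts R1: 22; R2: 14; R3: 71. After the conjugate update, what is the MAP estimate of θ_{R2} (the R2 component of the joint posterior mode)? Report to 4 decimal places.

0.1563

The Dirichlet prior is conjugate to the Multinomial likelihood: each posterior αⱼ = prior αⱼ + observed count nⱼ.
Posterior concentration: (24.83, 19.00, 74.32), total = 118.15.
Joint mode component: (α_{R2}−1)/(Σα−K) = 18.00/115.15 = 0.1563.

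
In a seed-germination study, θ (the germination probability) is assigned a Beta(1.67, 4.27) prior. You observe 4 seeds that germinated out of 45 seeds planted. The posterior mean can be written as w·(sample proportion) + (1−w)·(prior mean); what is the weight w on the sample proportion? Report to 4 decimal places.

0.8834

The Beta prior is conjugate to a Binomial/Bernoulli likelihood; the update adds successes to α and failures to β.
Posterior mean = (α₀+k)/(α₀+β₀+n) = [n/(α₀+β₀+n)]·(k/n) + [(α₀+β₀)/(α₀+β₀+n)]·α₀/(α₀+β₀), so only n and the prior enter the weight.
The weight on the data is w = n/(α₀+β₀+n) = 45/(1.67+4.27+45) = 45/50.94 = 0.8834.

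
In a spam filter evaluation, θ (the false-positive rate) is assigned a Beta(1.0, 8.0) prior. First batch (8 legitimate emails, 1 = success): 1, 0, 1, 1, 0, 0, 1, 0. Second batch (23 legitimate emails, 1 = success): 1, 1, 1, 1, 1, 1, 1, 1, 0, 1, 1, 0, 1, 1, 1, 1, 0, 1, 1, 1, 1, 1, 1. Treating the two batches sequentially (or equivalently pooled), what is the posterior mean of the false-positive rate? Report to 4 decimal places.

0.6250

The Beta prior is conjugate to a Binomial/Bernoulli likelihood; the update adds successes to α and failures to β.
After batch 1: Beta(1.0+4, 8.0+4) = Beta(5.0, 12.0).
After batch 2: Beta(5.0+20, 12.0+3) = Beta(25.0, 15.0).
Posterior mean = α/(α+β) = 25.0/40.0 = 0.6250.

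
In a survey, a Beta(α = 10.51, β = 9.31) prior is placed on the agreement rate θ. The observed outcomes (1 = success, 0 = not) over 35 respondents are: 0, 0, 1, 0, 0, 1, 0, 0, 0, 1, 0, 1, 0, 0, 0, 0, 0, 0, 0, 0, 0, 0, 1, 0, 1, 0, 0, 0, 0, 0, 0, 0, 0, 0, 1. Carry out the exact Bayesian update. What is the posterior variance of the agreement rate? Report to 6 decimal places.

0.003894

The Beta prior is conjugate to a Binomial/Bernoulli likelihood; the update adds successes to α and failures to β.
Posterior: Beta(α+k, β+n−k) = Beta(10.51+7, 9.31+28) = Beta(17.51, 37.31).
Var = αβ/((α+β)²(α+β+1)) = 17.51·37.31/(54.82²·55.82) = 0.003894.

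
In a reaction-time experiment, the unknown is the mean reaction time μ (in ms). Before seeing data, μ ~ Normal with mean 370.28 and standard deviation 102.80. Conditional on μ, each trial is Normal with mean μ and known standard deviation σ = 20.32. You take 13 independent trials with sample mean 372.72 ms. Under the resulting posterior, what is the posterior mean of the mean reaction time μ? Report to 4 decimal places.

For Normal data with known variance σ², a Normal(μ₀, σ₀²) prior on μ is conjugate. Posterior precision = 1/σ₀² + n/σ²; posterior mean is the precision-weighted average of μ₀ and x̄.
n·x̄ = 13·372.72 = 4845.36.
σ₀² = 102.80² = 10567.84, σ² = 20.32² = 412.9024; σ² + n·σ₀² = 412.9024 + 13·10567.84 = 137794.8224.
Posterior mean = (μ₀/σ₀² + n·x̄/σ²)/(1/σ₀² + n/σ²) = (σ²·μ₀ + σ₀²·n·x̄)/(σ² + n·σ₀²) = (412.9024·370.28 + 10567.84·4845.36)/137794.8224 = 51357878.723072/137794.8224 = 372.7127.

372.7127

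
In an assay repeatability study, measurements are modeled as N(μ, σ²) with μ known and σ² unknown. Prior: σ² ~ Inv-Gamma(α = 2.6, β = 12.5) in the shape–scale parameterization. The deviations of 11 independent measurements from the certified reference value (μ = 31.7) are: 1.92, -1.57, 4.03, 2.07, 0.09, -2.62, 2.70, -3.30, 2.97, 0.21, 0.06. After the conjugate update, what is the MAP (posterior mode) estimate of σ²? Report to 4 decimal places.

With known mean μ and an Inverse-Gamma(α, β) prior on σ², the Normal likelihood is conjugate: posterior is Inv-Gamma(α + n/2, β + Σ(xᵢ−μ)²/2).
Σ(xᵢ−μ)² = (1.92)² + (-1.57)² + (4.03)² + (2.07)² + (0.09)² + (-2.62)² + (2.70)² + (-3.30)² + (2.97)² + (0.21)² + (0.06)² = 60.5982.
Posterior: Inv-Gamma(2.6 + 11/2, 12.5 + 60.5982/2) = Inv-Gamma(8.10, 42.79910).
Mode = β/(α+1) = 42.79910/9.10 = 4.7032.

4.7032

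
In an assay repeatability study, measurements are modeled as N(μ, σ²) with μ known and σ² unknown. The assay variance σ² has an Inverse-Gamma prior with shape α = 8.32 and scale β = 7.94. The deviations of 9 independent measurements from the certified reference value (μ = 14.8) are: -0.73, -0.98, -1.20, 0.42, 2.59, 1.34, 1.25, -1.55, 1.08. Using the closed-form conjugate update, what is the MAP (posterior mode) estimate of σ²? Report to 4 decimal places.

1.1803

With known mean μ and an Inverse-Gamma(α, β) prior on σ², the Normal likelihood is conjugate: posterior is Inv-Gamma(α + n/2, β + Σ(xᵢ−μ)²/2).
Σ(xᵢ−μ)² = (-0.73)² + (-0.98)² + (-1.20)² + (0.42)² + (2.59)² + (1.34)² + (1.25)² + (-1.55)² + (1.08)² = 16.7448.
Posterior: Inv-Gamma(8.32 + 9/2, 7.94 + 16.7448/2) = Inv-Gamma(12.82, 16.31240).
Mode = β/(α+1) = 16.31240/13.82 = 1.1803.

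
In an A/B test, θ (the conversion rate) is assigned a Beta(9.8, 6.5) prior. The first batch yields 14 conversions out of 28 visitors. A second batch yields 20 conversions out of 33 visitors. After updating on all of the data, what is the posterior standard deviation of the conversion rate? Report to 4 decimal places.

0.0560

The Beta prior is conjugate to a Binomial/Bernoulli likelihood; the update adds successes to α and failures to β.
After batch 1: Beta(9.8+14, 6.5+14) = Beta(23.8, 20.5).
After batch 2: Beta(23.8+20, 20.5+13) = Beta(43.8, 33.5).
Var = αβ/((α+β)²(α+β+1)) = 43.8·33.5/(77.3²·78.3) = 0.00313616; SD = √0.00313616 = 0.0560.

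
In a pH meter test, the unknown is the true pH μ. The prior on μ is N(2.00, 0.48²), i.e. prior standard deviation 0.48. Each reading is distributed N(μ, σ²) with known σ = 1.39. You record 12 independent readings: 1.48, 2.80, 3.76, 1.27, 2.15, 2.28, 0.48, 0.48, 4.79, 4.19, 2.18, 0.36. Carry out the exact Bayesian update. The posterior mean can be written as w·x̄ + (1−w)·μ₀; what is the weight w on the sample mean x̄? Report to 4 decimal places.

For Normal data with known variance σ², a Normal(μ₀, σ₀²) prior on μ is conjugate. Posterior precision = 1/σ₀² + n/σ²; posterior mean is the precision-weighted average of μ₀ and x̄.
σ₀² = 0.48² = 0.2304, σ² = 1.39² = 1.9321. Prior precision 1/σ₀² = 1/0.2304; data precision n/σ² = 12/1.9321.
w = (n/σ²)/(1/σ₀² + n/σ²) = n·σ₀²/(σ² + n·σ₀²) = 12·0.2304/(1.9321 + 12·0.2304) = 2.7648/4.6969 = 0.5886.

0.5886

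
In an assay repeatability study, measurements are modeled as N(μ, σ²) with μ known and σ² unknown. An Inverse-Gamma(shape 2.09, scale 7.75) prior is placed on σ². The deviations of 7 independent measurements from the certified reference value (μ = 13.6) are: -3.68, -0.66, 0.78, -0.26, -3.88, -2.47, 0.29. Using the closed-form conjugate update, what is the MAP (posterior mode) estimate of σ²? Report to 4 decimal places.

3.8993

With known mean μ and an Inverse-Gamma(α, β) prior on σ², the Normal likelihood is conjugate: posterior is Inv-Gamma(α + n/2, β + Σ(xᵢ−μ)²/2).
Σ(xᵢ−μ)² = (-3.68)² + (-0.66)² + (0.78)² + (-0.26)² + (-3.88)² + (-2.47)² + (0.29)² = 35.8934.
Posterior: Inv-Gamma(2.09 + 7/2, 7.75 + 35.8934/2) = Inv-Gamma(5.59, 25.69670).
Mode = β/(α+1) = 25.69670/6.59 = 3.8993.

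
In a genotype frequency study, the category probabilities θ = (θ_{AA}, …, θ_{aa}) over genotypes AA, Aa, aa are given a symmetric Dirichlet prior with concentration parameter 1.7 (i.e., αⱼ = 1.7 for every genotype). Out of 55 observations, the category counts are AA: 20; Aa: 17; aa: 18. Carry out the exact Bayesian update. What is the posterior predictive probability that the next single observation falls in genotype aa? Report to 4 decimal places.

The Dirichlet prior is conjugate to the Multinomial likelihood: each posterior αⱼ = prior αⱼ + observed count nⱼ.
Posterior concentration: (21.7, 18.7, 19.7), total = 60.1.
P(next = aa | data) = α_{aa}/Σα = 0.3278.

0.3278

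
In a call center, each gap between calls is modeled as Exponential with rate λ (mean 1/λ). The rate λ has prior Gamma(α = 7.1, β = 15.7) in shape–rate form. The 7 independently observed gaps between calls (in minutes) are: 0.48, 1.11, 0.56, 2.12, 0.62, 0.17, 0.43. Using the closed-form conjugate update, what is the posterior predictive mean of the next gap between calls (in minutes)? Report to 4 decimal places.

With a Gamma(shape α, rate β) prior on the exponential rate λ, the posterior after n observations with total T = Σxᵢ is Gamma(α+n, β+T).
Sum of observations T = 5.49 minutes; n = 7.
Posterior: Gamma(7.1+7, 15.7+5.49) = Gamma(14.1, 21.19).
The predictive distribution for the next observation is Lomax; its mean is β/(α−1) = 21.19/13.1 = 1.6176.

1.6176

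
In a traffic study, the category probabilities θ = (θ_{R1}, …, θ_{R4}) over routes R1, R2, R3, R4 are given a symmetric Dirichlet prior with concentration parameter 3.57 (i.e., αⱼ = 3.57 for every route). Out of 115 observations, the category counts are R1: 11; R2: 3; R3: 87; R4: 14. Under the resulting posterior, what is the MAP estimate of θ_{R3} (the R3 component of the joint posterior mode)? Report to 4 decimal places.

The Dirichlet prior is conjugate to the Multinomial likelihood: each posterior αⱼ = prior αⱼ + observed count nⱼ.
Posterior concentration: (14.57, 6.57, 90.57, 17.57), total = 129.28.
Joint mode component: (α_{R3}−1)/(Σα−K) = 89.57/125.28 = 0.7150.

0.7150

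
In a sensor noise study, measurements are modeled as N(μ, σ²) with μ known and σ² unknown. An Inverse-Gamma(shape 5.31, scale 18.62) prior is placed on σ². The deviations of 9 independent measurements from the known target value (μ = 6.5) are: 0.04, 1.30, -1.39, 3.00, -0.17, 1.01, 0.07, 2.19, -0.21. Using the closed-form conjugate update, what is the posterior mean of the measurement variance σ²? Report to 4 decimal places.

With known mean μ and an Inverse-Gamma(α, β) prior on σ², the Normal likelihood is conjugate: posterior is Inv-Gamma(α + n/2, β + Σ(xᵢ−μ)²/2).
Σ(xᵢ−μ)² = (0.04)² + (1.30)² + (-1.39)² + (3.00)² + (-0.17)² + (1.01)² + (0.07)² + (2.19)² + (-0.21)² = 18.5178.
Posterior: Inv-Gamma(5.31 + 9/2, 18.62 + 18.5178/2) = Inv-Gamma(9.81, 27.87890).
E[σ²|data] = β/(α−1) = 27.87890/8.81 = 3.1645.

3.1645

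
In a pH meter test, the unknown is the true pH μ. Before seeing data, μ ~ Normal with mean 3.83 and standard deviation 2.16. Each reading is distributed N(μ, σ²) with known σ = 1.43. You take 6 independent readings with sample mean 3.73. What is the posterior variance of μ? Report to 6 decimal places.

0.317615

For Normal data with known variance σ², a Normal(μ₀, σ₀²) prior on μ is conjugate. Posterior precision = 1/σ₀² + n/σ²; posterior mean is the precision-weighted average of μ₀ and x̄.
σ₀² = 2.16² = 4.6656, σ² = 1.43² = 2.0449; σ² + n·σ₀² = 2.0449 + 6·4.6656 = 30.0385.
Posterior precision = 1/σ₀² + n/σ² = 1/4.6656 + 6/2.0449 = (σ² + n·σ₀²)/(σ₀²σ²) = 30.0385/(4.6656·2.0449); posterior variance σₙ² = σ₀²σ²/(σ² + n·σ₀²) = 4.6656·2.0449/30.0385 = 0.317615.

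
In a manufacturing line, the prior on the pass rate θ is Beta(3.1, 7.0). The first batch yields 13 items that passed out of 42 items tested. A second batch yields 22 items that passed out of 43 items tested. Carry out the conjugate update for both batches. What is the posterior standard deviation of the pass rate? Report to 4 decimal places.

The Beta prior is conjugate to a Binomial/Bernoulli likelihood; the update adds successes to α and failures to β.
After batch 1: Beta(3.1+13, 7.0+29) = Beta(16.1, 36.0).
After batch 2: Beta(16.1+22, 36.0+21) = Beta(38.1, 57.0).
Var = αβ/((α+β)²(α+β+1)) = 38.1·57.0/(95.1²·96.1) = 0.00249871; SD = √0.00249871 = 0.0500.

0.0500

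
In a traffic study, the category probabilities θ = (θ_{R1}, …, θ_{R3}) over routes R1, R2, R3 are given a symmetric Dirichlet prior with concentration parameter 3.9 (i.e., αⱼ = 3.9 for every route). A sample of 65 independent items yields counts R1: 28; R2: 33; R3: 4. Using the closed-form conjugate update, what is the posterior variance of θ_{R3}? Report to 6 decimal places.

0.001189

The Dirichlet prior is conjugate to the Multinomial likelihood: each posterior αⱼ = prior αⱼ + observed count nⱼ.
Posterior concentration: (31.9, 36.9, 7.9), total = 76.7.
Var[θ_j] = α_j(Σα−α_j)/((Σα)²(Σα+1)) = 7.9·68.8/(76.7²·77.7) = 0.001189.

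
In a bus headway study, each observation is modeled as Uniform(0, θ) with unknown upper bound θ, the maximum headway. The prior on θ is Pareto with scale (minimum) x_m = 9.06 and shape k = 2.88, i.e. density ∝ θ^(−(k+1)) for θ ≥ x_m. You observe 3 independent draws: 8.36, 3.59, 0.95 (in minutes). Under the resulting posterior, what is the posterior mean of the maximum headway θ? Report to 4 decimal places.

A Pareto(scale x_m, shape k) prior on the upper bound θ of Uniform(0, θ) is conjugate: posterior is Pareto(max(x_m, max xᵢ), k + n).
Sample maximum = 8.36; prior scale x_m = 9.06 → posterior scale = max = 9.06.
Posterior shape = 2.88 + 3 = 5.88.
E[θ|data] = k·x_m/(k−1) = 5.88·9.06/4.88 = 10.9166.

10.9166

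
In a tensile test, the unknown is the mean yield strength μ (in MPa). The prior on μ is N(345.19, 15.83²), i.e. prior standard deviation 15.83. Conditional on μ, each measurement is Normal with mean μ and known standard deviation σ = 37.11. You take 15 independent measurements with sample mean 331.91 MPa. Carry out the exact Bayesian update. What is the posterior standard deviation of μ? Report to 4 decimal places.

For Normal data with known variance σ², a Normal(μ₀, σ₀²) prior on μ is conjugate. Posterior precision = 1/σ₀² + n/σ²; posterior mean is the precision-weighted average of μ₀ and x̄.
σ₀² = 15.83² = 250.5889, σ² = 37.11² = 1377.1521; σ² + n·σ₀² = 1377.1521 + 15·250.5889 = 5135.9856.
Posterior precision = 1/σ₀² + n/σ² = 1/250.5889 + 15/1377.1521 = (σ² + n·σ₀²)/(σ₀²σ²) = 5135.9856/(250.5889·1377.1521); posterior variance σₙ² = σ₀²σ²/(σ² + n·σ₀²) = 250.5889·1377.1521/5135.9856 = 67.192367.
Posterior SD = √σₙ² = √(250.5889·1377.1521/5135.9856) = 8.1971.

8.1971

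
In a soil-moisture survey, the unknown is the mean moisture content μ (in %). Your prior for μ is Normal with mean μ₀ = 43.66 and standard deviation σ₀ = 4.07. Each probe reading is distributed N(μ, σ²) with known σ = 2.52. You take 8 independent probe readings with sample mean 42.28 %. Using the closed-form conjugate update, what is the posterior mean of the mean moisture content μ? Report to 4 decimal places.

For Normal data with known variance σ², a Normal(μ₀, σ₀²) prior on μ is conjugate. Posterior precision = 1/σ₀² + n/σ²; posterior mean is the precision-weighted average of μ₀ and x̄.
n·x̄ = 8·42.28 = 338.24.
σ₀² = 4.07² = 16.5649, σ² = 2.52² = 6.3504; σ² + n·σ₀² = 6.3504 + 8·16.5649 = 138.8696.
Posterior mean = (μ₀/σ₀² + n·x̄/σ²)/(1/σ₀² + n/σ²) = (σ²·μ₀ + σ₀²·n·x̄)/(σ² + n·σ₀²) = (6.3504·43.66 + 16.5649·338.24)/138.8696 = 5880.17024/138.8696 = 42.3431.

42.3431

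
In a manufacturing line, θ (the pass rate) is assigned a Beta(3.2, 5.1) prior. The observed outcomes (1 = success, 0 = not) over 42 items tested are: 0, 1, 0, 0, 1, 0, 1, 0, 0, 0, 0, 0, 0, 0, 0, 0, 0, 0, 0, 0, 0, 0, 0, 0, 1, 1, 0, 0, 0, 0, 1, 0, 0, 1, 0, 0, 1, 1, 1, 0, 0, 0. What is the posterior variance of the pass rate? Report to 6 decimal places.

The Beta prior is conjugate to a Binomial/Bernoulli likelihood; the update adds successes to α and failures to β.
Posterior: Beta(α+k, β+n−k) = Beta(3.2+10, 5.1+32) = Beta(13.2, 37.1).
Var = αβ/((α+β)²(α+β+1)) = 13.2·37.1/(50.3²·51.3) = 0.003773.

0.003773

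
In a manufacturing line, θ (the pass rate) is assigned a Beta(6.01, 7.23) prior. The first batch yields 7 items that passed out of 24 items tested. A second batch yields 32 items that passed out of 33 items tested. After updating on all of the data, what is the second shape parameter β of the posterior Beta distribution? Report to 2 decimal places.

The Beta prior is conjugate to a Binomial/Bernoulli likelihood; the update adds successes to α and failures to β.
After batch 1: Beta(6.01+7, 7.23+17) = Beta(13.01, 24.23).
After batch 2: Beta(13.01+32, 24.23+1) = Beta(45.01, 25.23).
Posterior β = 25.23.

25.23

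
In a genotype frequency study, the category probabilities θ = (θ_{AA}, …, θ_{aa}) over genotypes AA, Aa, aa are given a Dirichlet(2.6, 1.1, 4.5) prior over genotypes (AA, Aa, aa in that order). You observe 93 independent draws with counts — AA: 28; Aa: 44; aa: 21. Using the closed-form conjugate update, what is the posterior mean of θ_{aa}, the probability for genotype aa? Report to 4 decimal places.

0.2520

The Dirichlet prior is conjugate to the Multinomial likelihood: each posterior αⱼ = prior αⱼ + observed count nⱼ.
Posterior concentration: (30.6, 45.1, 25.5), total = 101.2.
E[θ_{aa}|data] = α_{aa}/Σα = 25.5/101.2 = 0.2520.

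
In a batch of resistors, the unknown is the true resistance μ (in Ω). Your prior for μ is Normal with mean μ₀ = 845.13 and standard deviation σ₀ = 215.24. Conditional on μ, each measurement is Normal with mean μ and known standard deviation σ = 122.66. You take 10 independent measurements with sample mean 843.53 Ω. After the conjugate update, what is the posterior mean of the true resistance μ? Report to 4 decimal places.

843.5803

For Normal data with known variance σ², a Normal(μ₀, σ₀²) prior on μ is conjugate. Posterior precision = 1/σ₀² + n/σ²; posterior mean is the precision-weighted average of μ₀ and x̄.
n·x̄ = 10·843.53 = 8435.3.
σ₀² = 215.24² = 46328.2576, σ² = 122.66² = 15045.4756; σ² + n·σ₀² = 15045.4756 + 10·46328.2576 = 478328.0516.
Posterior mean = (μ₀/σ₀² + n·x̄/σ²)/(1/σ₀² + n/σ²) = (σ²·μ₀ + σ₀²·n·x̄)/(σ² + n·σ₀²) = (15045.4756·845.13 + 46328.2576·8435.3)/478328.0516 = 403508134.127108/478328.0516 = 843.5803.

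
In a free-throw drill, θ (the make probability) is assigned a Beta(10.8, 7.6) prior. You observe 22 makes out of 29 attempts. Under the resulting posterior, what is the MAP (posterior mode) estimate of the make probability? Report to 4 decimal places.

The Beta prior is conjugate to a Binomial/Bernoulli likelihood; the update adds successes to α and failures to β.
Posterior: Beta(α+k, β+n−k) = Beta(10.8+22, 7.6+7) = Beta(32.8, 14.6).
Mode of Beta(a,b) for a,b>1 is (a−1)/(a+b−2) = 31.8/45.4 = 0.7004.

0.7004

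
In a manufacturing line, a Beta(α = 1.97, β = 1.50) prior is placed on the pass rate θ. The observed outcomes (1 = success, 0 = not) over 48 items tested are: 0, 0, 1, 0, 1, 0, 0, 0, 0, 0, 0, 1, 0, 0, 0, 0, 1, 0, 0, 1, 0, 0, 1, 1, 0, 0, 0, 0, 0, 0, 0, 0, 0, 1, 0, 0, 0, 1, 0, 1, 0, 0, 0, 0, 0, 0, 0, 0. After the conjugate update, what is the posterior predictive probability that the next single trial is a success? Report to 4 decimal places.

The Beta prior is conjugate to a Binomial/Bernoulli likelihood; the update adds successes to α and failures to β.
Posterior: Beta(α+k, β+n−k) = Beta(1.97+10, 1.50+38) = Beta(11.97, 39.50).
For a single future Bernoulli trial, P(success | data) = α/(α+β) = 0.2326.

0.2326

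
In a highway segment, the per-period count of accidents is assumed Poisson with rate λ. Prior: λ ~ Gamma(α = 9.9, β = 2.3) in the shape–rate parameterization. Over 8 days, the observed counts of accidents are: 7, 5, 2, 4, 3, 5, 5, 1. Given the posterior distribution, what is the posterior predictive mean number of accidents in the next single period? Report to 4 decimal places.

4.0680

With a Gamma(shape α, rate β) prior, the Poisson likelihood is conjugate: the posterior is Gamma(α + ΣXᵢ, β + n).
Sum of counts S = 32 over n = 8 days.
Posterior: Gamma(α+S, β+n) = Gamma(9.9+32, 2.3+8) = Gamma(41.9, 10.3).
The predictive distribution for one future period is NegBinom with mean α/β = 4.0680.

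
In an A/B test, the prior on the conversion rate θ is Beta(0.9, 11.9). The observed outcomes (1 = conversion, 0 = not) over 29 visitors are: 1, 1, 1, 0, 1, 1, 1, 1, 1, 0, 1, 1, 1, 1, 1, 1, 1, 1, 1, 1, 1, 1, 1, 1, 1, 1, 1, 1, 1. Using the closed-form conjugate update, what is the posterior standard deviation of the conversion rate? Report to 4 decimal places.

0.0720

The Beta prior is conjugate to a Binomial/Bernoulli likelihood; the update adds successes to α and failures to β.
Posterior: Beta(α+k, β+n−k) = Beta(0.9+27, 11.9+2) = Beta(27.9, 13.9).
Var = αβ/((α+β)²(α+β+1)) = 27.9·13.9/(41.8²·42.8) = 0.00518588; SD = √0.00518588 = 0.0720.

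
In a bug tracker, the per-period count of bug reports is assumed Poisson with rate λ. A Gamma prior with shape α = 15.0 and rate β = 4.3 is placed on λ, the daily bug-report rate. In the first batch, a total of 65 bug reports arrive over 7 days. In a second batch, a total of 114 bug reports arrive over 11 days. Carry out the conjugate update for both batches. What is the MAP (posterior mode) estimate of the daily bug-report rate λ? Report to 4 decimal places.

With a Gamma(shape α, rate β) prior, the Poisson likelihood is conjugate: the posterior is Gamma(α + ΣXᵢ, β + n).
After batch 1: Gamma(α+S, β+n) = Gamma(15.0+65, 4.3+7) = Gamma(80.0, 11.3).
After batch 2: Gamma(α+S, β+n) = Gamma(80.0+114, 11.3+11) = Gamma(194.0, 22.3).
Mode of Gamma(α,β) for α≥1 is (α−1)/β = 193.0/22.3 = 8.6547.

8.6547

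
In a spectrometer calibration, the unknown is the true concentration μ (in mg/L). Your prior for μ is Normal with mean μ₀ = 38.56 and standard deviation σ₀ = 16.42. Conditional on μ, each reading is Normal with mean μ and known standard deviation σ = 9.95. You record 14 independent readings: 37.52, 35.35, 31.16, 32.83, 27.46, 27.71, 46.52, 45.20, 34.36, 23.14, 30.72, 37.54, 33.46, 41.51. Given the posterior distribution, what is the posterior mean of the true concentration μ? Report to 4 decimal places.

34.7068

For Normal data with known variance σ², a Normal(μ₀, σ₀²) prior on μ is conjugate. Posterior precision = 1/σ₀² + n/σ²; posterior mean is the precision-weighted average of μ₀ and x̄.
Σxᵢ = 37.52 + 35.35 + 31.16 + 32.83 + 27.46 + 27.71 + 46.52 + 45.20 + 34.36 + 23.14 + 30.72 + 37.54 + 33.46 + 41.51 = 484.48, so n·x̄ = 484.48.
σ₀² = 16.42² = 269.6164, σ² = 9.95² = 99.0025; σ² + n·σ₀² = 99.0025 + 14·269.6164 = 3873.6321.
Posterior mean = (μ₀/σ₀² + n·x̄/σ²)/(1/σ₀² + n/σ²) = (σ²·μ₀ + σ₀²·n·x̄)/(σ² + n·σ₀²) = (99.0025·38.56 + 269.6164·484.48)/3873.6321 = 134441.289872/3873.6321 = 34.7068.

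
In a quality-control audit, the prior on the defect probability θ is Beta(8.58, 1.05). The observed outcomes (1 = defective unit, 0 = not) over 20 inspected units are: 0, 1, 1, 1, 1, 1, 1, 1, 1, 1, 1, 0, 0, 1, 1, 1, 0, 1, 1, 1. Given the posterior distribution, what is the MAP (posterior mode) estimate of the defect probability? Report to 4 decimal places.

0.8534

The Beta prior is conjugate to a Binomial/Bernoulli likelihood; the update adds successes to α and failures to β.
Posterior: Beta(α+k, β+n−k) = Beta(8.58+16, 1.05+4) = Beta(24.58, 5.05).
Mode of Beta(a,b) for a,b>1 is (a−1)/(a+b−2) = 23.58/27.63 = 0.8534.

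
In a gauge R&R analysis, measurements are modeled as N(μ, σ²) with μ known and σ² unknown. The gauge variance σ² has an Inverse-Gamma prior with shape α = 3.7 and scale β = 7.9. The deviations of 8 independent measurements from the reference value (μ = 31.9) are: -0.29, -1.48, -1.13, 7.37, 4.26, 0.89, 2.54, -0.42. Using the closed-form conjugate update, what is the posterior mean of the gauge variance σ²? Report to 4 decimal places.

With known mean μ and an Inverse-Gamma(α, β) prior on σ², the Normal likelihood is conjugate: posterior is Inv-Gamma(α + n/2, β + Σ(xᵢ−μ)²/2).
Σ(xᵢ−μ)² = (-0.29)² + (-1.48)² + (-1.13)² + (7.37)² + (4.26)² + (0.89)² + (2.54)² + (-0.42)² = 83.4360.
Posterior: Inv-Gamma(3.7 + 8/2, 7.9 + 83.4360/2) = Inv-Gamma(7.70, 49.61800).
E[σ²|data] = β/(α−1) = 49.61800/6.70 = 7.4057.

7.4057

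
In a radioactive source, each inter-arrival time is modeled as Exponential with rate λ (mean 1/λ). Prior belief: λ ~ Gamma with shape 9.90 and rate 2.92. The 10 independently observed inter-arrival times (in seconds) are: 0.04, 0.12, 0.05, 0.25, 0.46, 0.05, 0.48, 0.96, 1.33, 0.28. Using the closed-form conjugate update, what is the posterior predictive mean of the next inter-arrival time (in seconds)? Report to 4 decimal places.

With a Gamma(shape α, rate β) prior on the exponential rate λ, the posterior after n observations with total T = Σxᵢ is Gamma(α+n, β+T).
Sum of observations T = 4.02 seconds; n = 10.
Posterior: Gamma(9.90+10, 2.92+4.02) = Gamma(19.90, 6.94).
The predictive distribution for the next observation is Lomax; its mean is β/(α−1) = 6.94/18.90 = 0.3672.

0.3672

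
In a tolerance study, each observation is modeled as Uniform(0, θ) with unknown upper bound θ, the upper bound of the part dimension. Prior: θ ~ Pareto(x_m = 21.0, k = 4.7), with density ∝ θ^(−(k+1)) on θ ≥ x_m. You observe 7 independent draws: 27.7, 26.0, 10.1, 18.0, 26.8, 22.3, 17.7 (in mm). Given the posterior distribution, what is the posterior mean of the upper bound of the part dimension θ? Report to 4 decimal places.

30.2888

A Pareto(scale x_m, shape k) prior on the upper bound θ of Uniform(0, θ) is conjugate: posterior is Pareto(max(x_m, max xᵢ), k + n).
Sample maximum = 27.7; prior scale x_m = 21.0 → posterior scale = max = 27.7.
Posterior shape = 4.7 + 7 = 11.7.
E[θ|data] = k·x_m/(k−1) = 11.7·27.7/10.7 = 30.2888.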